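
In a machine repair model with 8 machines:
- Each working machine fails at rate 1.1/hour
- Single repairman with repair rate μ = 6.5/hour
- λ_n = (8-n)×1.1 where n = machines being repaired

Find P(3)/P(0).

P(3)/P(0) = ∏_{i=0}^{3-1} λ_i/μ_{i+1}
= (8-0)×1.1/6.5 × (8-1)×1.1/6.5 × (8-2)×1.1/6.5
= 1.6285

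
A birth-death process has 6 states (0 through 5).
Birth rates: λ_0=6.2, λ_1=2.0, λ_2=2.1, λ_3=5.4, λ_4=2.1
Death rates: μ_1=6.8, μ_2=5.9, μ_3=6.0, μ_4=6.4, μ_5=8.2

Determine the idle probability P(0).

Ratios P(n)/P(0) = (λ₀···λₙ₋₁)/(μ₁···μₙ):
P(1)/P(0) = (6.2)/(6.8) = 0.9118
P(2)/P(0) = (6.2×2.0)/(6.8×5.9) = 0.3091
P(3)/P(0) = (6.2×2.0×2.1)/(6.8×5.9×6.0) = 0.1082
P(4)/P(0) = (6.2×2.0×2.1×5.4)/(6.8×5.9×6.0×6.4) = 0.09127
P(5)/P(0) = (6.2×2.0×2.1×5.4×2.1)/(6.8×5.9×6.0×6.4×8.2) = 0.02337

Normalization: ∑ P(n) = 1
P(0) × (1.0000 + 0.9118 + 0.3091 + 0.1082 + 0.09127 + 0.02337) = 1
P(0) × 2.4437 = 1
P(0) = 1/2.4437 = 0.4092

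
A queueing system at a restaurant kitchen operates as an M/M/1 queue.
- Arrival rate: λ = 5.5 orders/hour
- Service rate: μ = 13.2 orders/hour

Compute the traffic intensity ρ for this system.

Server utilization: ρ = λ/μ
ρ = 5.5/13.2 = 0.4167
The server is busy 41.67% of the time.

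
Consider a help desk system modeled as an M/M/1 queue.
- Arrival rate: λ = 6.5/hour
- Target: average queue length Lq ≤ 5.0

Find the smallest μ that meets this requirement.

For M/M/1: Lq = λ²/(μ(μ-λ))
Need Lq ≤ 5.0, i.e. μ(μ-λ) ≥ λ²/5.0
μ² - 6.5μ - 42.25/5.0 ≥ 0  →  μ² - 6.5μ - 8.4500 ≥ 0
Quadratic formula (positive root): μ = [λ + √(λ² + 4×8.4500)]/2
Discriminant: 42.25 + 4×8.4500 = 76.0500, √76.0500 = 8.72067
μ ≥ (6.5 + 8.72067)/2 = 7.6103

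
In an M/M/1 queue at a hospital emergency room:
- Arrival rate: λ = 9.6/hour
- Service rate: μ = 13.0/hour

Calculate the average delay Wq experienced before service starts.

First, compute utilization: ρ = λ/μ = 9.6/13.0 = 0.7385
For M/M/1: Wq = λ/(μ(μ-λ))
Wq = 9.6/(13.0 × (13.0-9.6))
Wq = 9.6/(13.0 × 3.40)
Wq = 0.2172 hours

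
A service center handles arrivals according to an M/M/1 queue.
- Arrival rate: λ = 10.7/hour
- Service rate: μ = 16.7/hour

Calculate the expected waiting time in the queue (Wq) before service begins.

First, compute utilization: ρ = λ/μ = 10.7/16.7 = 0.6407
For M/M/1: Wq = λ/(μ(μ-λ))
Wq = 10.7/(16.7 × (16.7-10.7))
Wq = 10.7/(16.7 × 6.00)
Wq = 0.1068 hours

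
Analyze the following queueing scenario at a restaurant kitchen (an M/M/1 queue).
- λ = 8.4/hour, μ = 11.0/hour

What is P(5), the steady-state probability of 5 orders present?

ρ = λ/μ = 8.4/11.0 = 0.76364
P(n) = (1-ρ)ρⁿ
P(5) = (1-0.76364) × 0.76364^5
P(5) = 0.23636 × 0.25968
P(5) = 0.06138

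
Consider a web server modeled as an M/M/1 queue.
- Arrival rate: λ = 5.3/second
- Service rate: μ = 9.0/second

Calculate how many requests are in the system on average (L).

ρ = λ/μ = 5.3/9.0 = 0.5889
For M/M/1: L = λ/(μ-λ)
L = 5.3/(9.0-5.3) = 5.3/3.70
L = 1.4324 requests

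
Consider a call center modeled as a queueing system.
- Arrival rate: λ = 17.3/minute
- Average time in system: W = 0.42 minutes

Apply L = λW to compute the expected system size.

Little's Law: L = λW
L = 17.3 × 0.42 = 7.2660 calls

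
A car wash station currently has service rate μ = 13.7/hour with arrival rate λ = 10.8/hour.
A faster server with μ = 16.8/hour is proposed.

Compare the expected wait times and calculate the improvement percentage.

System 1: ρ₁ = 10.8/13.7 = 0.7883, W₁ = 1/(13.7-10.8) = 0.34483
System 2: ρ₂ = 10.8/16.8 = 0.6429, W₂ = 1/(16.8-10.8) = 0.16667
Improvement: (W₁-W₂)/W₁ = (0.34483-0.16667)/0.34483 = 51.67%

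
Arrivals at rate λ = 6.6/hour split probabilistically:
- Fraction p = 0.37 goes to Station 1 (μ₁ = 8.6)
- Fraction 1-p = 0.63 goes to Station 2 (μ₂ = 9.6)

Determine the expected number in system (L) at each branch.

Effective rates: λ₁ = 6.6×0.37 = 2.442, λ₂ = 6.6×0.63 = 4.158
Station 1: ρ₁ = 2.442/8.6 = 0.2840, L₁ = ρ₁/(1-ρ₁) = 0.2840/(1-0.2840) = 0.3966
Station 2: ρ₂ = 4.158/9.6 = 0.433125, L₂ = ρ₂/(1-ρ₂) = 0.433125/(1-0.433125) = 0.7641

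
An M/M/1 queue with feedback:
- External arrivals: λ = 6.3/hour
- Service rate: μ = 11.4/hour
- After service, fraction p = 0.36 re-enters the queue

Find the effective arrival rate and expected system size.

Effective arrival rate: λ_eff = λ/(1-p) = 6.3/(1-0.36) = 6.3/0.64 = 9.84375
ρ = λ_eff/μ = 9.84375/11.4 = 0.863487
L = ρ/(1-ρ) = 0.863487/(1-0.863487) = 6.3253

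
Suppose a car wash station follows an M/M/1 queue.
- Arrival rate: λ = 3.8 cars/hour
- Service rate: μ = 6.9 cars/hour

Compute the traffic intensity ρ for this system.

Server utilization: ρ = λ/μ
ρ = 3.8/6.9 = 0.5507
The server is busy 55.07% of the time.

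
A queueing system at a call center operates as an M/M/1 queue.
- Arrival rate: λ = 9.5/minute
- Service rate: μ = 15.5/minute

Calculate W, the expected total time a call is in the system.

First, compute utilization: ρ = λ/μ = 9.5/15.5 = 0.6129
For M/M/1: W = 1/(μ-λ)
W = 1/(15.5-9.5) = 1/6.00
W = 0.1667 minutes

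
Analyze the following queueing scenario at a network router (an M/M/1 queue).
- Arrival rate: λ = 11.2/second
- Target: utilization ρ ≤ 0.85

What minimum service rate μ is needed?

ρ = λ/μ, so μ = λ/ρ
μ ≥ 11.2/0.85 = 13.1765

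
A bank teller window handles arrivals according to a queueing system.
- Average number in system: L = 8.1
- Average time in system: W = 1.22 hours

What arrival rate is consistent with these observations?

Little's Law: L = λW, so λ = L/W
λ = 8.1/1.22 = 6.6393 transactions/hour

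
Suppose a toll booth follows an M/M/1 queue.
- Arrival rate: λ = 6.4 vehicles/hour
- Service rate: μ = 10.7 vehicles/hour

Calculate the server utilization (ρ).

Server utilization: ρ = λ/μ
ρ = 6.4/10.7 = 0.5981
The server is busy 59.81% of the time.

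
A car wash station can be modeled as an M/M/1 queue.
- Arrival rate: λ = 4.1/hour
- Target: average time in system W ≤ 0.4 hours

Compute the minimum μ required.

For M/M/1: W = 1/(μ-λ)
Need W ≤ 0.4, so 1/(μ-λ) ≤ 0.4
μ - λ ≥ 1/0.4 = 2.5000
μ ≥ 4.1 + 2.5000 = 6.6000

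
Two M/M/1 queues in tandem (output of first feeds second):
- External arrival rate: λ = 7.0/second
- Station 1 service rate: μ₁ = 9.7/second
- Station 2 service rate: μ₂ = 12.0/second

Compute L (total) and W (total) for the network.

By Jackson's theorem, each station behaves as independent M/M/1.
Station 1: ρ₁ = 7.0/9.7 = 0.7216, L₁ = ρ₁/(1-ρ₁) = λ/(μ₁-λ) = 7.0/2.70 = 2.5926
Station 2: ρ₂ = 7.0/12.0 = 0.5833, L₂ = ρ₂/(1-ρ₂) = λ/(μ₂-λ) = 7.0/5.00 = 1.4000
Total: L = L₁ + L₂ = 2.5926 + 1.4000 = 3.9926
W = L/λ = 3.9926/7.0 = 0.5704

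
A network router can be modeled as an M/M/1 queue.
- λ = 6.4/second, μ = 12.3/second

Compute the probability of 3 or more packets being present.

ρ = λ/μ = 6.4/12.3 = 0.5203
P(N ≥ n) = ρⁿ
P(N ≥ 3) = 0.5203^3
P(N ≥ 3) = 0.1409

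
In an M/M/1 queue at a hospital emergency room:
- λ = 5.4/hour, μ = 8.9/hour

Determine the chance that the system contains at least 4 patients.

ρ = λ/μ = 5.4/8.9 = 0.6067
P(N ≥ n) = ρⁿ
P(N ≥ 4) = 0.6067^4
P(N ≥ 4) = 0.1355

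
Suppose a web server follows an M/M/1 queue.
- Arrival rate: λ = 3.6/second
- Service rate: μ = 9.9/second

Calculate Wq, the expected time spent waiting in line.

First, compute utilization: ρ = λ/μ = 3.6/9.9 = 0.3636
For M/M/1: Wq = λ/(μ(μ-λ))
Wq = 3.6/(9.9 × (9.9-3.6))
Wq = 3.6/(9.9 × 6.30)
Wq = 0.05772 seconds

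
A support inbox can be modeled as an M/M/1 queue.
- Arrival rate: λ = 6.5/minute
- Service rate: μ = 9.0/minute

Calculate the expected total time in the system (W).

First, compute utilization: ρ = λ/μ = 6.5/9.0 = 0.7222
For M/M/1: W = 1/(μ-λ)
W = 1/(9.0-6.5) = 1/2.50
W = 0.4000 minutes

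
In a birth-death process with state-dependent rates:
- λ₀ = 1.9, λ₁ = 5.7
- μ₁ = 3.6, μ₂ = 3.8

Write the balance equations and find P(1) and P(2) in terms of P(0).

Balance equations:
State 0: λ₀P₀ = μ₁P₁ → P₁ = (λ₀/μ₁)P₀ = (1.9/3.6)P₀ = 0.5278P₀
State 1: P₂ = (λ₀λ₁)/(μ₁μ₂)P₀ = (1.9×5.7)/(3.6×3.8)P₀ = 0.7917P₀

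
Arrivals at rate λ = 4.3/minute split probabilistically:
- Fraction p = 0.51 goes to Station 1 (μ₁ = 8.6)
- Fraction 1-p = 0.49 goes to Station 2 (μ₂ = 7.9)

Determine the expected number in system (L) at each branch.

Effective rates: λ₁ = 4.3×0.51 = 2.193, λ₂ = 4.3×0.49 = 2.107
Station 1: ρ₁ = 2.193/8.6 = 0.2550, L₁ = ρ₁/(1-ρ₁) = 0.2550/(1-0.2550) = 0.3423
Station 2: ρ₂ = 2.107/7.9 = 0.2667, L₂ = ρ₂/(1-ρ₂) = 0.2667/(1-0.2667) = 0.3637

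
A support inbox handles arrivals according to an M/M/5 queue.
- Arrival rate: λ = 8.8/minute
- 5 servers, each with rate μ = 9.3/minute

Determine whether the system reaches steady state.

Stability requires ρ = λ/(cμ) < 1
ρ = 8.8/(5 × 9.3) = 8.8/46.50 = 0.1892
Since 0.1892 < 1, the system is STABLE.
The servers are busy 18.92% of the time.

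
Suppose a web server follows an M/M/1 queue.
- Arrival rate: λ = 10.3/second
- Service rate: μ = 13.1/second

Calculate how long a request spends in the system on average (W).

First, compute utilization: ρ = λ/μ = 10.3/13.1 = 0.7863
For M/M/1: W = 1/(μ-λ)
W = 1/(13.1-10.3) = 1/2.80
W = 0.3571 seconds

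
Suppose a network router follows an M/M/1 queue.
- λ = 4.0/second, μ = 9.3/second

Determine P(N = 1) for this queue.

ρ = λ/μ = 4.0/9.3 = 0.4301
P(n) = (1-ρ)ρⁿ
P(1) = (1-0.4301) × 0.4301^1
P(1) = 0.5699 × 0.4301
P(1) = 0.2451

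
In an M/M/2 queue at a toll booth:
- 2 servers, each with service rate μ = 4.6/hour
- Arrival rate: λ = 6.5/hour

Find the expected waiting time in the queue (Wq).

Traffic intensity: ρ = λ/(cμ) = 6.5/(2×4.6) = 0.7065
Since ρ = 0.7065 < 1, system is stable.
Offered load a = λ/μ = cρ = 6.5/4.6 = 1.4130
P₀ = [ Σₙ₌₀^1 aⁿ/n! + a^2/(2!(1-ρ)) ]⁻¹
Σ = a^0/0! + a^1/1! = 1.0000 + 1.4130 = 2.4130
a^2/(2!(1-ρ)) = 1.9967/(2 × 0.29348) = 3.4018
P₀ = 1/(2.4130 + 3.4018) = 0.1720
Lq = P₀·a^2·ρ / (2!(1-ρ)²) = 0.171975 × 1.99669 × 0.706522 / (2 × 0.0861295) = 1.4084
Wq = Lq/λ = 1.4084/6.5 = 0.2167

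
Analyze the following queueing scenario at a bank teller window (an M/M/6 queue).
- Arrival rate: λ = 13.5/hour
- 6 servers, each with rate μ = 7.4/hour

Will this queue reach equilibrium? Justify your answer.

Stability requires ρ = λ/(cμ) < 1
ρ = 13.5/(6 × 7.4) = 13.5/44.40 = 0.3041
Since 0.3041 < 1, the system is STABLE.
The servers are busy 30.41% of the time.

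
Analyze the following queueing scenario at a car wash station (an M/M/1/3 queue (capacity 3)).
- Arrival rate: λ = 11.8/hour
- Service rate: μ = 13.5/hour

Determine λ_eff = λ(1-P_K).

ρ = λ/μ = 11.8/13.5 = 0.87407
P₀ = (1-ρ)/(1-ρ^(K+1)) = (1-0.87407)/(1-0.87407^4) = 0.12593/0.41631 = 0.3025
P_K = P₀×ρ^K = 0.3025 × 0.87407^3 = 0.3025 × 0.6678 = 0.2020
λ_eff = λ(1-P_K) = 11.8 × (1 - 0.2020) = 11.8 × 0.7980 = 9.4164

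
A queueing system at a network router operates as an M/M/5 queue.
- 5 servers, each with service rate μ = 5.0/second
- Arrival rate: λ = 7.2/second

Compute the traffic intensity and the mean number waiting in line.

Traffic intensity: ρ = λ/(cμ) = 7.2/(5×5.0) = 0.2880
Since ρ = 0.2880 < 1, system is stable.
Offered load a = λ/μ = cρ = 7.2/5.0 = 1.4400
P₀ = [ Σₙ₌₀^4 aⁿ/n! + a^5/(5!(1-ρ)) ]⁻¹
Σ = a^0/0! + a^1/1! + a^2/2! + a^3/3! + a^4/4! = 1.0000 + 1.4400 + 1.0368 + 0.49766 + 0.17916 = 4.1536
a^5/(5!(1-ρ)) = 6.1917/(120 × 0.7120) = 0.07247
P₀ = 1/(4.1536 + 0.07247) = 0.2366
Lq = P₀·a^5·ρ / (5!(1-ρ)²) = 0.2366 × 6.1917 × 0.2880 / (120 × 0.5069) = 0.006936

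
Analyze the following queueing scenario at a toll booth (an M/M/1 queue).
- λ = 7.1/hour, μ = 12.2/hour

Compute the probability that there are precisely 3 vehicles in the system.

ρ = λ/μ = 7.1/12.2 = 0.5820
P(n) = (1-ρ)ρⁿ
P(3) = (1-0.5820) × 0.5820^3
P(3) = 0.41800 × 0.19714
P(3) = 0.08240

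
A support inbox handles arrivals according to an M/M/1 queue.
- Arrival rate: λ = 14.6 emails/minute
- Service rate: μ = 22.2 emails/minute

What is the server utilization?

Server utilization: ρ = λ/μ
ρ = 14.6/22.2 = 0.6577
The server is busy 65.77% of the time.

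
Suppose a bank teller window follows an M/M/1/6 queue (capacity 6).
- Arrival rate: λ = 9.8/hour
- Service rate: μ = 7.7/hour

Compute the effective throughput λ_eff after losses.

ρ = λ/μ = 9.8/7.7 = 1.27273
P₀ = (1-ρ)/(1-ρ^(K+1)) = (1-1.27273)/(1-1.27273^7) = -0.27273/-4.4095 = 0.06185
P_K = P₀×ρ^K = 0.06185 × 1.27273^6 = 0.06185 × 4.2503 = 0.2629
λ_eff = λ(1-P_K) = 9.8 × (1 - 0.262883) = 9.8 × 0.737117 = 7.2237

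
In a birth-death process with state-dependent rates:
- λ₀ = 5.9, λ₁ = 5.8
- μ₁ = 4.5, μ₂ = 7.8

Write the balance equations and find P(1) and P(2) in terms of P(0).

Balance equations:
State 0: λ₀P₀ = μ₁P₁ → P₁ = (λ₀/μ₁)P₀ = (5.9/4.5)P₀ = 1.3111P₀
State 1: P₂ = (λ₀λ₁)/(μ₁μ₂)P₀ = (5.9×5.8)/(4.5×7.8)P₀ = 0.9749P₀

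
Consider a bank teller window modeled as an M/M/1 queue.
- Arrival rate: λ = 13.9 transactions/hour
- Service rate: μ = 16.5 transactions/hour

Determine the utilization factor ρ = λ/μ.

Server utilization: ρ = λ/μ
ρ = 13.9/16.5 = 0.8424
The server is busy 84.24% of the time.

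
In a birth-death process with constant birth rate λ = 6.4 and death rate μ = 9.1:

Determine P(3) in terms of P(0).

For constant rates: P(n)/P(0) = (λ/μ)^n
P(3)/P(0) = (6.4/9.1)^3 = 0.7033^3 = 0.3479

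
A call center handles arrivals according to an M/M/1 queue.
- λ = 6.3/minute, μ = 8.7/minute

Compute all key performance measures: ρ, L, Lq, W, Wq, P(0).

Step 1: ρ = λ/μ = 6.3/8.7 = 0.7241
Step 2: L = λ/(μ-λ) = 6.3/2.40 = 2.6250
Step 3: Lq = λ²/(μ(μ-λ)) = 39.69/(8.7×2.40) = 1.9009
Step 4: W = 1/(μ-λ) = 1/2.40 = 0.41667
Step 5: Wq = λ/(μ(μ-λ)) = 6.3/(8.7×2.40) = 0.3017
Step 6: P(0) = 1-ρ = 0.2759
Verify: L = λW = 6.3×0.41667 = 2.6250 ✔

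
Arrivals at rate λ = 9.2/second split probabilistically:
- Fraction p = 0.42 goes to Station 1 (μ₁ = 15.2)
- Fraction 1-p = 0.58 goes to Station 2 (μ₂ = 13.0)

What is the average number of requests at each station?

Effective rates: λ₁ = 9.2×0.42 = 3.864, λ₂ = 9.2×0.58 = 5.336
Station 1: ρ₁ = 3.864/15.2 = 0.25421, L₁ = ρ₁/(1-ρ₁) = 0.25421/(1-0.25421) = 0.3409
Station 2: ρ₂ = 5.336/13.0 = 0.41046, L₂ = ρ₂/(1-ρ₂) = 0.41046/(1-0.41046) = 0.6962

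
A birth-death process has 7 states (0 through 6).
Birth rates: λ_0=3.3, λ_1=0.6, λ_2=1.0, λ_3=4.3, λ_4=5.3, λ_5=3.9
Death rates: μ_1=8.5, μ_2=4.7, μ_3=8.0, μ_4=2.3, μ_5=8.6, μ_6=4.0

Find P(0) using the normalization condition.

Ratios P(n)/P(0) = (λ₀···λₙ₋₁)/(μ₁···μₙ):
P(1)/P(0) = (3.3)/(8.5) = 0.38824
P(2)/P(0) = (3.3×0.6)/(8.5×4.7) = 0.049562
P(3)/P(0) = (3.3×0.6×1.0)/(8.5×4.7×8.0) = 0.0061952
P(4)/P(0) = (3.3×0.6×1.0×4.3)/(8.5×4.7×8.0×2.3) = 0.011582
P(5)/P(0) = (3.3×0.6×1.0×4.3×5.3)/(8.5×4.7×8.0×2.3×8.6) = 0.0071380
P(6)/P(0) = (3.3×0.6×1.0×4.3×5.3×3.9)/(8.5×4.7×8.0×2.3×8.6×4.0) = 0.0069595

Normalization: ∑ P(n) = 1
P(0) × (1.0000 + 0.38824 + 0.049562 + 0.0061952 + 0.011582 + 0.0071380 + 0.0069595) = 1
P(0) × 1.4697 = 1
P(0) = 1/1.4697 = 0.6804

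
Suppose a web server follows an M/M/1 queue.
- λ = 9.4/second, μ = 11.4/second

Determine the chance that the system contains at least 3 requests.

ρ = λ/μ = 9.4/11.4 = 0.82456
P(N ≥ n) = ρⁿ
P(N ≥ 3) = 0.82456^3
P(N ≥ 3) = 0.5606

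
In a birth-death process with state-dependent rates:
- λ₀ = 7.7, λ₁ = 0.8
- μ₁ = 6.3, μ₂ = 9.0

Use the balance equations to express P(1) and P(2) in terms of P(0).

Balance equations:
State 0: λ₀P₀ = μ₁P₁ → P₁ = (λ₀/μ₁)P₀ = (7.7/6.3)P₀ = 1.2222P₀
State 1: P₂ = (λ₀λ₁)/(μ₁μ₂)P₀ = (7.7×0.8)/(6.3×9.0)P₀ = 0.1086P₀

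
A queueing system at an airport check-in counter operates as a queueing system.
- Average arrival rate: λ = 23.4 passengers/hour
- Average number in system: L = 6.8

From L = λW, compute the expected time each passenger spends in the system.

Little's Law: L = λW, so W = L/λ
W = 6.8/23.4 = 0.2906 hours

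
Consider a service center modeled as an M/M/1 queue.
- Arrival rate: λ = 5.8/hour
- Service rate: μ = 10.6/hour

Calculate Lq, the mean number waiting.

ρ = λ/μ = 5.8/10.6 = 0.5472
For M/M/1: Lq = λ²/(μ(μ-λ))
Lq = 33.64/(10.6 × 4.80)
Lq = 0.6612 customers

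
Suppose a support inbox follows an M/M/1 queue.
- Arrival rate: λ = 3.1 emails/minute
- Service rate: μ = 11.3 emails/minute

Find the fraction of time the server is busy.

Server utilization: ρ = λ/μ
ρ = 3.1/11.3 = 0.2743
The server is busy 27.43% of the time.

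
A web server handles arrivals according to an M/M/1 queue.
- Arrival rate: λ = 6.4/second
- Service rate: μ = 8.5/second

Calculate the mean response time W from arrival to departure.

First, compute utilization: ρ = λ/μ = 6.4/8.5 = 0.7529
For M/M/1: W = 1/(μ-λ)
W = 1/(8.5-6.4) = 1/2.10
W = 0.4762 seconds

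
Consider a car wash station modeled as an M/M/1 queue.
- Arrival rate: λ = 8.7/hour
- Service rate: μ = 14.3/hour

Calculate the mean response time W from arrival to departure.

First, compute utilization: ρ = λ/μ = 8.7/14.3 = 0.6084
For M/M/1: W = 1/(μ-λ)
W = 1/(14.3-8.7) = 1/5.60
W = 0.1786 hours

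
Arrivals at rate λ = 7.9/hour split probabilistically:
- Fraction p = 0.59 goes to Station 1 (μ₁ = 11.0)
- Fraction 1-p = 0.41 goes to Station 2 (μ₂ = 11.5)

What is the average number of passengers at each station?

Effective rates: λ₁ = 7.9×0.59 = 4.661, λ₂ = 7.9×0.41 = 3.239
Station 1: ρ₁ = 4.661/11.0 = 0.42373, L₁ = ρ₁/(1-ρ₁) = 0.42373/(1-0.42373) = 0.7353
Station 2: ρ₂ = 3.239/11.5 = 0.28165, L₂ = ρ₂/(1-ρ₂) = 0.28165/(1-0.28165) = 0.3921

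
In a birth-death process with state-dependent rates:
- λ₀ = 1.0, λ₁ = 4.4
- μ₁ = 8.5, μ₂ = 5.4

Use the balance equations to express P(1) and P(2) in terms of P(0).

Balance equations:
State 0: λ₀P₀ = μ₁P₁ → P₁ = (λ₀/μ₁)P₀ = (1.0/8.5)P₀ = 0.1176P₀
State 1: P₂ = (λ₀λ₁)/(μ₁μ₂)P₀ = (1.0×4.4)/(8.5×5.4)P₀ = 0.09586P₀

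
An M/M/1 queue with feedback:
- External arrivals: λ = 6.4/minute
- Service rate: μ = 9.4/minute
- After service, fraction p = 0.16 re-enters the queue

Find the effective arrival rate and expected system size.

Effective arrival rate: λ_eff = λ/(1-p) = 6.4/(1-0.16) = 6.4/0.84 = 7.61905
ρ = λ_eff/μ = 7.61905/9.4 = 0.810537
L = ρ/(1-ρ) = 0.810537/(1-0.810537) = 4.2781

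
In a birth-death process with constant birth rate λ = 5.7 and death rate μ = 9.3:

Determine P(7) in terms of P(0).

For constant rates: P(n)/P(0) = (λ/μ)^n
P(7)/P(0) = (5.7/9.3)^7 = 0.6129^7 = 0.03249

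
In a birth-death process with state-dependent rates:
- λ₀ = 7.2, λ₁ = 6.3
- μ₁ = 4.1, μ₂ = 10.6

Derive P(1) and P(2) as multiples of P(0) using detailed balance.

Balance equations:
State 0: λ₀P₀ = μ₁P₁ → P₁ = (λ₀/μ₁)P₀ = (7.2/4.1)P₀ = 1.7561P₀
State 1: P₂ = (λ₀λ₁)/(μ₁μ₂)P₀ = (7.2×6.3)/(4.1×10.6)P₀ = 1.0437P₀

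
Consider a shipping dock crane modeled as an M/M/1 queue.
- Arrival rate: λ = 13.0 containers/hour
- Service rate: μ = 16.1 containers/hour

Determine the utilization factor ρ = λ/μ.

Server utilization: ρ = λ/μ
ρ = 13.0/16.1 = 0.8075
The server is busy 80.75% of the time.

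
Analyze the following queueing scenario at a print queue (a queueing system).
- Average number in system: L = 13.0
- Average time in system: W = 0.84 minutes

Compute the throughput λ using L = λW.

Little's Law: L = λW, so λ = L/W
λ = 13.0/0.84 = 15.4762 jobs/minute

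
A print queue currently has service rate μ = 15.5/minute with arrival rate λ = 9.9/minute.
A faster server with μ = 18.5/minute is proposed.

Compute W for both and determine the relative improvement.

System 1: ρ₁ = 9.9/15.5 = 0.6387, W₁ = 1/(15.5-9.9) = 0.1786
System 2: ρ₂ = 9.9/18.5 = 0.5351, W₂ = 1/(18.5-9.9) = 0.1163
Improvement: (W₁-W₂)/W₁ = (0.1786-0.1163)/0.1786 = 34.88%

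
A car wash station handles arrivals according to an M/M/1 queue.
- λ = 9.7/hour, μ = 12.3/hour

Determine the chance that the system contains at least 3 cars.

ρ = λ/μ = 9.7/12.3 = 0.78862
P(N ≥ n) = ρⁿ
P(N ≥ 3) = 0.78862^3
P(N ≥ 3) = 0.4905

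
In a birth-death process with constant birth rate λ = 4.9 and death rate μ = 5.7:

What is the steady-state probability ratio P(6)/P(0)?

For constant rates: P(n)/P(0) = (λ/μ)^n
P(6)/P(0) = (4.9/5.7)^6 = 0.85965^6 = 0.4036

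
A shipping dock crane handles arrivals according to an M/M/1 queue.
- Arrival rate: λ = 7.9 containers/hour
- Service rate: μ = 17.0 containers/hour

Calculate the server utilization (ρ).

Server utilization: ρ = λ/μ
ρ = 7.9/17.0 = 0.4647
The server is busy 46.47% of the time.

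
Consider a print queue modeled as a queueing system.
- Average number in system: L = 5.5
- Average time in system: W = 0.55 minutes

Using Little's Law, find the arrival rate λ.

Little's Law: L = λW, so λ = L/W
λ = 5.5/0.55 = 10.0000 jobs/minute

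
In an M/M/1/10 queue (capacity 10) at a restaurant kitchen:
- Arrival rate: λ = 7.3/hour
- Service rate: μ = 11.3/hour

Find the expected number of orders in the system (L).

ρ = λ/μ = 7.3/11.3 = 0.646018
P₀ = (1-ρ)/(1-ρ^(K+1)) = (1-0.646018)/(1-0.646018^11) = 0.3540/0.9918 = 0.3569
P_K = P₀×ρ^K = 0.3569 × 0.646018^10 = 0.3569 × 0.01266 = 0.004518
L = ρ[1 - (K+1)ρ^K + Kρ^(K+1)] / [(1-ρ)(1-ρ^(K+1))]
L = 0.646018 × (1 - 11×0.01266 + 10×0.008179) / ((1 - 0.646018) × (1 - 0.008179)) = 1.7343 orders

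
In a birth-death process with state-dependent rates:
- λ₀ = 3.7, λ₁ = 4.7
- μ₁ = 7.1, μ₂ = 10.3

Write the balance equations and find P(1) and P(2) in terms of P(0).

Balance equations:
State 0: λ₀P₀ = μ₁P₁ → P₁ = (λ₀/μ₁)P₀ = (3.7/7.1)P₀ = 0.5211P₀
State 1: P₂ = (λ₀λ₁)/(μ₁μ₂)P₀ = (3.7×4.7)/(7.1×10.3)P₀ = 0.2378P₀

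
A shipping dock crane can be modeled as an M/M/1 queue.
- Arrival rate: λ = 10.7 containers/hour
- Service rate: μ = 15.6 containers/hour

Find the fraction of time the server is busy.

Server utilization: ρ = λ/μ
ρ = 10.7/15.6 = 0.6859
The server is busy 68.59% of the time.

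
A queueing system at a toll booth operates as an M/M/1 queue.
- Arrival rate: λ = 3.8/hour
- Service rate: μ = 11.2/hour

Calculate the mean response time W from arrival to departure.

First, compute utilization: ρ = λ/μ = 3.8/11.2 = 0.3393
For M/M/1: W = 1/(μ-λ)
W = 1/(11.2-3.8) = 1/7.40
W = 0.1351 hours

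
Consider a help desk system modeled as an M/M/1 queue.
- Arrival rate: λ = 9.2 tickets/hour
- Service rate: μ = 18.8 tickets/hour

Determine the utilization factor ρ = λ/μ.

Server utilization: ρ = λ/μ
ρ = 9.2/18.8 = 0.4894
The server is busy 48.94% of the time.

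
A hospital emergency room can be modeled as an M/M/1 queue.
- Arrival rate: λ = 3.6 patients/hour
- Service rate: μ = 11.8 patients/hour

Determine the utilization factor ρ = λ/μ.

Server utilization: ρ = λ/μ
ρ = 3.6/11.8 = 0.3051
The server is busy 30.51% of the time.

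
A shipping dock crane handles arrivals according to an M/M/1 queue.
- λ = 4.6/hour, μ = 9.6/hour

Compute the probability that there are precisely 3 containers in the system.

ρ = λ/μ = 4.6/9.6 = 0.47917
P(n) = (1-ρ)ρⁿ
P(3) = (1-0.47917) × 0.47917^3
P(3) = 0.52083 × 0.11002
P(3) = 0.05730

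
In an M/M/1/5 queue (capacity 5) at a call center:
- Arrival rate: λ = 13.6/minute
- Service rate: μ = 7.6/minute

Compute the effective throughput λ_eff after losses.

ρ = λ/μ = 13.6/7.6 = 1.7895
P₀ = (1-ρ)/(1-ρ^(K+1)) = (1-1.7895)/(1-1.7895^6) = -0.7895/-31.8390 = 0.02480
P_K = P₀×ρ^K = 0.024797 × 1.7895^5 = 0.024797 × 18.3509 = 0.4550
λ_eff = λ(1-P_K) = 13.6 × (1 - 0.455034) = 13.6 × 0.544966 = 7.4115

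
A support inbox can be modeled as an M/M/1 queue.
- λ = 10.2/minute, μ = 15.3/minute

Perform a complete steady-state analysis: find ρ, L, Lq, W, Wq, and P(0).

Step 1: ρ = λ/μ = 10.2/15.3 = 0.6667
Step 2: L = λ/(μ-λ) = 10.2/5.10 = 2.0000
Step 3: Lq = λ²/(μ(μ-λ)) = 104.04/(15.3×5.10) = 1.3333
Step 4: W = 1/(μ-λ) = 1/5.10 = 0.19608
Step 5: Wq = λ/(μ(μ-λ)) = 10.2/(15.3×5.10) = 0.1307
Step 6: P(0) = 1-ρ = 0.3333
Verify: L = λW = 10.2×0.19608 = 2.0000 ✔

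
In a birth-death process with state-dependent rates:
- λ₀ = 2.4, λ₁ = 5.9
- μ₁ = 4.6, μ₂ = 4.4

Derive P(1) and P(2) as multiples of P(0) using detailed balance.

Balance equations:
State 0: λ₀P₀ = μ₁P₁ → P₁ = (λ₀/μ₁)P₀ = (2.4/4.6)P₀ = 0.5217P₀
State 1: P₂ = (λ₀λ₁)/(μ₁μ₂)P₀ = (2.4×5.9)/(4.6×4.4)P₀ = 0.6996P₀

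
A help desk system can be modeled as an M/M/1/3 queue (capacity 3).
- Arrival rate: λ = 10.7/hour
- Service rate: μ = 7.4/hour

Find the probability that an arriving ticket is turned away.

ρ = λ/μ = 10.7/7.4 = 1.44595
P₀ = (1-ρ)/(1-ρ^(K+1)) = (1-1.44595)/(1-1.44595^4) = -0.4460/-3.3713 = 0.1323
P_K = P₀×ρ^K = 0.13228 × 1.44595^3 = 0.13228 × 3.0232 = 0.3999
Blocking probability = 39.99%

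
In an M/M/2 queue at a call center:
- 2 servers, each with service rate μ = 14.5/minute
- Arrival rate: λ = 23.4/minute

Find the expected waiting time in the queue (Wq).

Traffic intensity: ρ = λ/(cμ) = 23.4/(2×14.5) = 0.8069
Since ρ = 0.8069 < 1, system is stable.
Offered load a = λ/μ = cρ = 23.4/14.5 = 1.6138
P₀ = [ Σₙ₌₀^1 aⁿ/n! + a^2/(2!(1-ρ)) ]⁻¹
Σ = a^0/0! + a^1/1! = 1.0000 + 1.6138 = 2.6138
a^2/(2!(1-ρ)) = 2.6043282/(2 × 0.19310345) = 6.7433
P₀ = 1/(2.6138 + 6.7433) = 0.1069
Lq = P₀·a^2·ρ / (2!(1-ρ)²) = 0.10687 × 2.6043 × 0.80690 / (2 × 0.037289) = 3.0113
Wq = Lq/λ = 3.0113/23.4 = 0.1287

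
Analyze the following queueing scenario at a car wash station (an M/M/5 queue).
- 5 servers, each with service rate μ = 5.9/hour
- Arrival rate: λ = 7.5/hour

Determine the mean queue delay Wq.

Traffic intensity: ρ = λ/(cμ) = 7.5/(5×5.9) = 0.2542
Since ρ = 0.2542 < 1, system is stable.
Offered load a = λ/μ = cρ = 7.5/5.9 = 1.2712
P₀ = [ Σₙ₌₀^4 aⁿ/n! + a^5/(5!(1-ρ)) ]⁻¹
Σ = a^0/0! + a^1/1! + a^2/2! + a^3/3! + a^4/4! = 1.0000 + 1.2712 + 0.80796 + 0.34235 + 0.10880 = 3.5303
a^5/(5!(1-ρ)) = 3.3193/(120 × 0.7458) = 0.03709
P₀ = 1/(3.5303 + 0.03709) = 0.2803
Lq = P₀·a^5·ρ / (5!(1-ρ)²) = 0.2803 × 3.3193 × 0.2542 / (120 × 0.5562) = 0.003544
Wq = Lq/λ = 0.0035445/7.5 = 0.0004726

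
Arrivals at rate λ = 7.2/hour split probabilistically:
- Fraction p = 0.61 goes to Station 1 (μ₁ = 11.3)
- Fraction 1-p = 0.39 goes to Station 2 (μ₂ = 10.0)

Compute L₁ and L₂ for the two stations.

Effective rates: λ₁ = 7.2×0.61 = 4.392, λ₂ = 7.2×0.39 = 2.808
Station 1: ρ₁ = 4.392/11.3 = 0.38867, L₁ = ρ₁/(1-ρ₁) = 0.38867/(1-0.38867) = 0.6358
Station 2: ρ₂ = 2.808/10.0 = 0.2808, L₂ = ρ₂/(1-ρ₂) = 0.2808/(1-0.2808) = 0.3904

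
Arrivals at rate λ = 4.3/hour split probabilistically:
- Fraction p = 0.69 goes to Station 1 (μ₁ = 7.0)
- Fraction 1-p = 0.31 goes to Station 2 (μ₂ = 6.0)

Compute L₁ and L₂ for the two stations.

Effective rates: λ₁ = 4.3×0.69 = 2.967, λ₂ = 4.3×0.31 = 1.333
Station 1: ρ₁ = 2.967/7.0 = 0.42386, L₁ = ρ₁/(1-ρ₁) = 0.42386/(1-0.42386) = 0.7357
Station 2: ρ₂ = 1.333/6.0 = 0.22217, L₂ = ρ₂/(1-ρ₂) = 0.22217/(1-0.22217) = 0.2856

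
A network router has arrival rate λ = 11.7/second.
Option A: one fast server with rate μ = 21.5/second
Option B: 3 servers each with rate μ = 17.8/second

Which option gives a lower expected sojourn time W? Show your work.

Option A: single server μ = 21.5 (M/M/1)
  ρ_A = 11.7/21.5 = 0.5442
  W_A = 1/(μ-λ) = 1/(21.5-11.7) = 1/9.80 = 0.1020

Option B: 3 servers μ = 17.8 (M/M/3)
  ρ_B = λ/(cμ) = 11.7/(3×17.8) = 0.2191
  Offered load a = λ/μ = cρ = 11.7/17.8 = 0.6573
  P₀ = [ Σₙ₌₀^2 aⁿ/n! + a^3/(3!(1-ρ)) ]⁻¹
  Σ = a^0/0! + a^1/1! + a^2/2! = 1.0000 + 0.6573 + 0.2160 = 1.8733
  a^3/(3!(1-ρ)) = 0.2840/(6 × 0.7809) = 0.06061
  P₀ = 1/(1.8733 + 0.06061) = 0.5171
  Lq = P₀·a^3·ρ / (3!(1-ρ)²) = 0.517080 × 0.283986 × 0.219101 / (6 × 0.609803) = 0.008793
  Wq_B = Lq/λ = 0.0087934/11.7 = 0.0007516
  W_B = Wq_B + 1/μ = 0.0007516 + 0.05618 = 0.05693

Since W_B = 0.05693 < W_A = 0.1020, Option B (multiple servers) has the shorter time in system.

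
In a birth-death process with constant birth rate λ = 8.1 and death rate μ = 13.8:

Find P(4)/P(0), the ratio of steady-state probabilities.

For constant rates: P(n)/P(0) = (λ/μ)^n
P(4)/P(0) = (8.1/13.8)^4 = 0.5870^4 = 0.1187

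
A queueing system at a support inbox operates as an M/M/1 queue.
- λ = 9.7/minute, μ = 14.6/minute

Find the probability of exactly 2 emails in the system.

ρ = λ/μ = 9.7/14.6 = 0.6644
P(n) = (1-ρ)ρⁿ
P(2) = (1-0.6644) × 0.6644^2
P(2) = 0.3356 × 0.4414
P(2) = 0.1481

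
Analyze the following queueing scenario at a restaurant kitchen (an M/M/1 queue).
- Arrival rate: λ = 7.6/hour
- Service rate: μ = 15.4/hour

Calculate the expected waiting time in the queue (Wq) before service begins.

First, compute utilization: ρ = λ/μ = 7.6/15.4 = 0.4935
For M/M/1: Wq = λ/(μ(μ-λ))
Wq = 7.6/(15.4 × (15.4-7.6))
Wq = 7.6/(15.4 × 7.80)
Wq = 0.06327 hours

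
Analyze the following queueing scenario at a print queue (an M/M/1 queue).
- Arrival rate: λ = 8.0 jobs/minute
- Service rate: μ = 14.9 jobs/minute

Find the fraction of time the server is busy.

Server utilization: ρ = λ/μ
ρ = 8.0/14.9 = 0.5369
The server is busy 53.69% of the time.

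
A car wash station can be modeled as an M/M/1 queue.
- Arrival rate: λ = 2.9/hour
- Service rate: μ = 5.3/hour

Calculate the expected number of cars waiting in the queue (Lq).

ρ = λ/μ = 2.9/5.3 = 0.5472
For M/M/1: Lq = λ²/(μ(μ-λ))
Lq = 8.41/(5.3 × 2.40)
Lq = 0.6612 cars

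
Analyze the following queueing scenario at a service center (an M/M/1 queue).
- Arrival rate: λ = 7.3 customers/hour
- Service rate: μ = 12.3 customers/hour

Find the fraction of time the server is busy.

Server utilization: ρ = λ/μ
ρ = 7.3/12.3 = 0.5935
The server is busy 59.35% of the time.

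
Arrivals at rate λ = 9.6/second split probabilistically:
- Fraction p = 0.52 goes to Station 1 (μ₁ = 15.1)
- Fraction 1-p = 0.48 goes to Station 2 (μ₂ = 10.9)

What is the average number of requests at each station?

Effective rates: λ₁ = 9.6×0.52 = 4.992, λ₂ = 9.6×0.48 = 4.608
Station 1: ρ₁ = 4.992/15.1 = 0.3306, L₁ = ρ₁/(1-ρ₁) = 0.3306/(1-0.3306) = 0.4939
Station 2: ρ₂ = 4.608/10.9 = 0.42275, L₂ = ρ₂/(1-ρ₂) = 0.42275/(1-0.42275) = 0.7324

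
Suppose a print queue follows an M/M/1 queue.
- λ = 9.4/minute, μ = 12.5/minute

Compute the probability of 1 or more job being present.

ρ = λ/μ = 9.4/12.5 = 0.7520
P(N ≥ n) = ρⁿ
P(N ≥ 1) = 0.7520^1
P(N ≥ 1) = 0.7520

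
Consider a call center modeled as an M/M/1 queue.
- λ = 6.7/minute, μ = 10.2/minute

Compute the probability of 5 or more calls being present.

ρ = λ/μ = 6.7/10.2 = 0.6569
P(N ≥ n) = ρⁿ
P(N ≥ 5) = 0.6569^5
P(N ≥ 5) = 0.1223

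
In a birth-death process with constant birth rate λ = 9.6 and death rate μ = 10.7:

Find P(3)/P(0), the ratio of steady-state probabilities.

For constant rates: P(n)/P(0) = (λ/μ)^n
P(3)/P(0) = (9.6/10.7)^3 = 0.8972^3 = 0.7222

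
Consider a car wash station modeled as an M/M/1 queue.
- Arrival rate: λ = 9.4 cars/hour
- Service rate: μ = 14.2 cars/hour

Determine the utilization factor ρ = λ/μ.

Server utilization: ρ = λ/μ
ρ = 9.4/14.2 = 0.6620
The server is busy 66.20% of the time.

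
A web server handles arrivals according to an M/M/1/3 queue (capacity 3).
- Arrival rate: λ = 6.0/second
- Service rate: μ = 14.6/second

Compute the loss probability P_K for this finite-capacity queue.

ρ = λ/μ = 6.0/14.6 = 0.41096
P₀ = (1-ρ)/(1-ρ^(K+1)) = (1-0.41096)/(1-0.41096^4) = 0.5890/0.9715 = 0.6063
P_K = P₀×ρ^K = 0.6063 × 0.41096^3 = 0.6063 × 0.06941 = 0.04208
Blocking probability = 4.21%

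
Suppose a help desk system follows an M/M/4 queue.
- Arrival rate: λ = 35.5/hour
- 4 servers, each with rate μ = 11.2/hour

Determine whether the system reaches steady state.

Stability requires ρ = λ/(cμ) < 1
ρ = 35.5/(4 × 11.2) = 35.5/44.80 = 0.7924
Since 0.7924 < 1, the system is STABLE.
The servers are busy 79.24% of the time.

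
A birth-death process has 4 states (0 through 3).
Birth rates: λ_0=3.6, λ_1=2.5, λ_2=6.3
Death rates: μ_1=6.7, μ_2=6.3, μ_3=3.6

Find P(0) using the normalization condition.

Ratios P(n)/P(0) = (λ₀···λₙ₋₁)/(μ₁···μₙ):
P(1)/P(0) = (3.6)/(6.7) = 0.53731
P(2)/P(0) = (3.6×2.5)/(6.7×6.3) = 0.21322
P(3)/P(0) = (3.6×2.5×6.3)/(6.7×6.3×3.6) = 0.37313

Normalization: ∑ P(n) = 1
P(0) × (1.0000 + 0.53731 + 0.21322 + 0.37313) = 1
P(0) × 2.1237 = 1
P(0) = 1/2.1237 = 0.4709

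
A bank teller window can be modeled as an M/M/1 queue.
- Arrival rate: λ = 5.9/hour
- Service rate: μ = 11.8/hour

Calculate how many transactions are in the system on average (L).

ρ = λ/μ = 5.9/11.8 = 0.5000
For M/M/1: L = λ/(μ-λ)
L = 5.9/(11.8-5.9) = 5.9/5.90
L = 1.0000 transactions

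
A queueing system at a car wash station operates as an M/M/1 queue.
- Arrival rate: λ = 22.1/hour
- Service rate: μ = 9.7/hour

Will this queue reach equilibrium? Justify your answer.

Stability requires ρ = λ/(cμ) < 1
ρ = 22.1/(1 × 9.7) = 22.1/9.70 = 2.2784
Since 2.2784 ≥ 1, the system is UNSTABLE.
Queue grows without bound. Need μ > λ = 22.1.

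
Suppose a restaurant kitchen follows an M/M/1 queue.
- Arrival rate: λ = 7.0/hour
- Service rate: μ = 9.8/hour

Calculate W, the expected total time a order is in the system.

First, compute utilization: ρ = λ/μ = 7.0/9.8 = 0.7143
For M/M/1: W = 1/(μ-λ)
W = 1/(9.8-7.0) = 1/2.80
W = 0.3571 hours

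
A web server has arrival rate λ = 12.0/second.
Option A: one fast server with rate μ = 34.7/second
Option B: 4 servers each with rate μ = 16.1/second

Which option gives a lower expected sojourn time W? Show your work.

Option A: single server μ = 34.7 (M/M/1)
  ρ_A = 12.0/34.7 = 0.3458
  W_A = 1/(μ-λ) = 1/(34.7-12.0) = 1/22.70 = 0.04405

Option B: 4 servers μ = 16.1 (M/M/4)
  ρ_B = λ/(cμ) = 12.0/(4×16.1) = 0.1863
  Offered load a = λ/μ = cρ = 12.0/16.1 = 0.7453
  P₀ = [ Σₙ₌₀^3 aⁿ/n! + a^4/(4!(1-ρ)) ]⁻¹
  Σ = a^0/0! + a^1/1! + a^2/2! + a^3/3! = 1.0000 + 0.7453 + 0.2778 + 0.06901 = 2.0921
  a^4/(4!(1-ρ)) = 0.3086/(24 × 0.8137) = 0.01580
  P₀ = 1/(2.0921 + 0.01580) = 0.4744
  Lq = P₀·a^4·ρ / (4!(1-ρ)²) = 0.47440 × 0.30862 × 0.18634 / (24 × 0.66205) = 0.001717
  Wq_B = Lq/λ = 0.001717/12.0 = 0.0001431
  W_B = Wq_B + 1/μ = 0.0001431 + 0.06211 = 0.06225

Since W_A = 0.04405 < W_B = 0.06225, Option A (single fast server) has the shorter time in system.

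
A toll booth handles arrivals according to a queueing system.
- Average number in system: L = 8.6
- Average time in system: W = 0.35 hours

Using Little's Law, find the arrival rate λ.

Little's Law: L = λW, so λ = L/W
λ = 8.6/0.35 = 24.5714 vehicles/hour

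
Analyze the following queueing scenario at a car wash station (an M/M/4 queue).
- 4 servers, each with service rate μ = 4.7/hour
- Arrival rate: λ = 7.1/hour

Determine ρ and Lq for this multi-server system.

Traffic intensity: ρ = λ/(cμ) = 7.1/(4×4.7) = 0.3777
Since ρ = 0.3777 < 1, system is stable.
Offered load a = λ/μ = cρ = 7.1/4.7 = 1.5106
P₀ = [ Σₙ₌₀^3 aⁿ/n! + a^4/(4!(1-ρ)) ]⁻¹
Σ = a^0/0! + a^1/1! + a^2/2! + a^3/3! = 1.0000 + 1.5106 + 1.1410 + 0.5746 = 4.2262
a^4/(4!(1-ρ)) = 5.2077/(24 × 0.6223) = 0.3487
P₀ = 1/(4.2262 + 0.3487) = 0.2186
Lq = P₀·a^4·ρ / (4!(1-ρ)²) = 0.21859 × 5.2077 × 0.37766 / (24 × 0.38731) = 0.04625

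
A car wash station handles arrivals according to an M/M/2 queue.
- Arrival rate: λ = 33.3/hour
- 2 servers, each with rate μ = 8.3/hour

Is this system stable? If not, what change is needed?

Stability requires ρ = λ/(cμ) < 1
ρ = 33.3/(2 × 8.3) = 33.3/16.60 = 2.0060
Since 2.0060 ≥ 1, the system is UNSTABLE.
Need c > λ/μ = 33.3/8.3 = 4.01.
Minimum servers needed: c = 5.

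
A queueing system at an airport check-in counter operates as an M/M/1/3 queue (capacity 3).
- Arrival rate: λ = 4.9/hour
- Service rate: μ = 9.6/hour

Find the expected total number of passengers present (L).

ρ = λ/μ = 4.9/9.6 = 0.5104
P₀ = (1-ρ)/(1-ρ^(K+1)) = (1-0.5104)/(1-0.5104^4) = 0.48960/0.93214 = 0.5252
P_K = P₀×ρ^K = 0.52525 × 0.5104^3 = 0.52525 × 0.13296 = 0.06984
L = ρ[1 - (K+1)ρ^K + Kρ^(K+1)] / [(1-ρ)(1-ρ^(K+1))]
L = 0.5104 × (1 - 4×0.13296 + 3×0.067865) / ((1 - 0.5104) × (1 - 0.067865)) = 0.7513 passengers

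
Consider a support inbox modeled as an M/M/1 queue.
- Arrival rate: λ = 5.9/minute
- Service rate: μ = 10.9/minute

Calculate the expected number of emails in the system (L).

ρ = λ/μ = 5.9/10.9 = 0.5413
For M/M/1: L = λ/(μ-λ)
L = 5.9/(10.9-5.9) = 5.9/5.00
L = 1.1800 emails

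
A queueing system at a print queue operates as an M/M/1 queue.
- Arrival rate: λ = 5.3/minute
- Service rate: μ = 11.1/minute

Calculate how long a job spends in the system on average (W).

First, compute utilization: ρ = λ/μ = 5.3/11.1 = 0.4775
For M/M/1: W = 1/(μ-λ)
W = 1/(11.1-5.3) = 1/5.80
W = 0.1724 minutes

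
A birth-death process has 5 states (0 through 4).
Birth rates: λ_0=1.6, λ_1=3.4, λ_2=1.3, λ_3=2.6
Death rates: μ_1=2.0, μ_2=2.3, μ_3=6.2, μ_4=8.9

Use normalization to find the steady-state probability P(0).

Ratios P(n)/P(0) = (λ₀···λₙ₋₁)/(μ₁···μₙ):
P(1)/P(0) = (1.6)/(2.0) = 0.8000
P(2)/P(0) = (1.6×3.4)/(2.0×2.3) = 1.1826
P(3)/P(0) = (1.6×3.4×1.3)/(2.0×2.3×6.2) = 0.2480
P(4)/P(0) = (1.6×3.4×1.3×2.6)/(2.0×2.3×6.2×8.9) = 0.07244

Normalization: ∑ P(n) = 1
P(0) × (1.0000 + 0.8000 + 1.1826 + 0.2480 + 0.07244) = 1
P(0) × 3.3030 = 1
P(0) = 1/3.3030 = 0.3028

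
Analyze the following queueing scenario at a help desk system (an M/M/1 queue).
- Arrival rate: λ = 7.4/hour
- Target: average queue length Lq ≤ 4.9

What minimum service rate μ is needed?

For M/M/1: Lq = λ²/(μ(μ-λ))
Need Lq ≤ 4.9, i.e. μ(μ-λ) ≥ λ²/4.9
μ² - 7.4μ - 54.76/4.9 ≥ 0  →  μ² - 7.4μ - 11.17551 ≥ 0
Quadratic formula (positive root): μ = [λ + √(λ² + 4×11.17551)]/2
Discriminant: 54.76 + 4×11.17551 = 99.46204, √99.46204 = 9.97307
μ ≥ (7.4 + 9.97307)/2 = 8.6865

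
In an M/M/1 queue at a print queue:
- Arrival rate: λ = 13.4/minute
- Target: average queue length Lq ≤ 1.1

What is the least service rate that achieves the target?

For M/M/1: Lq = λ²/(μ(μ-λ))
Need Lq ≤ 1.1, i.e. μ(μ-λ) ≥ λ²/1.1
μ² - 13.4μ - 179.56/1.1 ≥ 0  →  μ² - 13.4μ - 163.236364 ≥ 0
Quadratic formula (positive root): μ = [λ + √(λ² + 4×163.236364)]/2
Discriminant: 179.56 + 4×163.236364 = 832.5055, √832.5055 = 28.8532
μ ≥ (13.4 + 28.8532)/2 = 21.1266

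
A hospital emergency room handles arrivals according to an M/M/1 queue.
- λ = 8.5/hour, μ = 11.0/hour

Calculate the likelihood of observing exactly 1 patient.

ρ = λ/μ = 8.5/11.0 = 0.7727
P(n) = (1-ρ)ρⁿ
P(1) = (1-0.7727) × 0.7727^1
P(1) = 0.2273 × 0.7727
P(1) = 0.1756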